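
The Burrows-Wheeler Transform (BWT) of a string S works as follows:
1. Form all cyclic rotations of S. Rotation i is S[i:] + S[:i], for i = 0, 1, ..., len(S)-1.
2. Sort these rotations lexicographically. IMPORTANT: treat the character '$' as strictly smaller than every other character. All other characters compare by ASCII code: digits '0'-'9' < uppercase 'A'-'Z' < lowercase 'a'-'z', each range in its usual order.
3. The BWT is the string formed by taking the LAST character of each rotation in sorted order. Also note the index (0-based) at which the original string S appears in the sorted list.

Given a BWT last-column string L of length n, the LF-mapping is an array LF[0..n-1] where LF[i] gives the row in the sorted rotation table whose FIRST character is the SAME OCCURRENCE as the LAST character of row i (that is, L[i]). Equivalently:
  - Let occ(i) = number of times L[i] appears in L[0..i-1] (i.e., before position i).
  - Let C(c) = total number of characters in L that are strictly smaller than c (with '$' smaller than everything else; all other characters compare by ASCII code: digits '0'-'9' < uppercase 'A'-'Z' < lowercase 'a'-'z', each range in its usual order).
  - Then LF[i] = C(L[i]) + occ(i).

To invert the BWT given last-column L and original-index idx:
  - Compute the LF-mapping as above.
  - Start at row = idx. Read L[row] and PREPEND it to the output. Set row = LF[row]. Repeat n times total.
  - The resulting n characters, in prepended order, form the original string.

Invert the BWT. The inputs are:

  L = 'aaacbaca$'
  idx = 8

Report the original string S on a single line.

LF mapping: 1 2 3 7 6 4 8 5 0
Walk LF starting at row 8, prepending L[row]:
  step 1: row=8, L[8]='$', prepend. Next row=LF[8]=0
  step 2: row=0, L[0]='a', prepend. Next row=LF[0]=1
  step 3: row=1, L[1]='a', prepend. Next row=LF[1]=2
  step 4: row=2, L[2]='a', prepend. Next row=LF[2]=3
  step 5: row=3, L[3]='c', prepend. Next row=LF[3]=7
  step 6: row=7, L[7]='a', prepend. Next row=LF[7]=5
  step 7: row=5, L[5]='a', prepend. Next row=LF[5]=4
  step 8: row=4, L[4]='b', prepend. Next row=LF[4]=6
  step 9: row=6, L[6]='c', prepend. Next row=LF[6]=8
Reversed output: cbaacaaa$

Answer: cbaacaaa$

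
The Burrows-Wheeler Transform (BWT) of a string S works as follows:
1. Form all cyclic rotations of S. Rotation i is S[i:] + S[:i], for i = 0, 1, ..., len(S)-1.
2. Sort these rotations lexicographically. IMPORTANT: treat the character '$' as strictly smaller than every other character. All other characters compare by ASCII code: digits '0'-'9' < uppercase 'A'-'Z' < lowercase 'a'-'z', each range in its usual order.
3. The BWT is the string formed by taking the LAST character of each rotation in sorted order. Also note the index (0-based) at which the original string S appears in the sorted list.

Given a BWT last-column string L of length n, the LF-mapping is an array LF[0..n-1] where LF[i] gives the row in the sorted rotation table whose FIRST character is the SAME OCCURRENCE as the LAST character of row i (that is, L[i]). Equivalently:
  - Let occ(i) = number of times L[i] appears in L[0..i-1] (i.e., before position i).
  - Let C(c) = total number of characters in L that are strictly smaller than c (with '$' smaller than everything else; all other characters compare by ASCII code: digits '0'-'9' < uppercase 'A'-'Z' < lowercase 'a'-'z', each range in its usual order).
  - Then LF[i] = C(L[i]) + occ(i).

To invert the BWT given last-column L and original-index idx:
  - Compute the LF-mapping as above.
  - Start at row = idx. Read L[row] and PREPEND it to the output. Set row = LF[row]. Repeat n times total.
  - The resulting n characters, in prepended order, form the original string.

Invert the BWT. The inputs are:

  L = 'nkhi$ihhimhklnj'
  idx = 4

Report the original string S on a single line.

Answer: hklmkhhiihijnn$

Derivation:
LF mapping: 13 9 1 5 0 6 2 3 7 12 4 10 11 14 8
Walk LF starting at row 4, prepending L[row]:
  step 1: row=4, L[4]='$', prepend. Next row=LF[4]=0
  step 2: row=0, L[0]='n', prepend. Next row=LF[0]=13
  step 3: row=13, L[13]='n', prepend. Next row=LF[13]=14
  step 4: row=14, L[14]='j', prepend. Next row=LF[14]=8
  step 5: row=8, L[8]='i', prepend. Next row=LF[8]=7
  step 6: row=7, L[7]='h', prepend. Next row=LF[7]=3
  step 7: row=3, L[3]='i', prepend. Next row=LF[3]=5
  step 8: row=5, L[5]='i', prepend. Next row=LF[5]=6
  step 9: row=6, L[6]='h', prepend. Next row=LF[6]=2
  step 10: row=2, L[2]='h', prepend. Next row=LF[2]=1
  step 11: row=1, L[1]='k', prepend. Next row=LF[1]=9
  step 12: row=9, L[9]='m', prepend. Next row=LF[9]=12
  step 13: row=12, L[12]='l', prepend. Next row=LF[12]=11
  step 14: row=11, L[11]='k', prepend. Next row=LF[11]=10
  step 15: row=10, L[10]='h', prepend. Next row=LF[10]=4
Reversed output: hklmkhhiihijnn$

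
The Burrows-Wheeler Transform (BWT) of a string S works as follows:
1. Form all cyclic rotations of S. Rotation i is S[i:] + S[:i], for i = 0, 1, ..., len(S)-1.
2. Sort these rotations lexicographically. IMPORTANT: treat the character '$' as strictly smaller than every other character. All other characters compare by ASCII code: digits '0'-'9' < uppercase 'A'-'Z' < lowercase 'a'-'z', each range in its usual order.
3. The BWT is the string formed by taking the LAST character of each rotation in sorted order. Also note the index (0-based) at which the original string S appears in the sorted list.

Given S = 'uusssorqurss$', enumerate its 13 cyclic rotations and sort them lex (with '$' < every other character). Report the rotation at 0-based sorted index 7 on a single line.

All 13 rotations (rotation i = S[i:]+S[:i]):
  rot[0] = uusssorqurss$
  rot[1] = usssorqurss$u
  rot[2] = sssorqurss$uu
  rot[3] = ssorqurss$uus
  rot[4] = sorqurss$uuss
  rot[5] = orqurss$uusss
  rot[6] = rqurss$uussso
  rot[7] = qurss$uusssor
  rot[8] = urss$uusssorq
  rot[9] = rss$uusssorqu
  rot[10] = ss$uusssorqur
  rot[11] = s$uusssorqurs
  rot[12] = $uusssorqurss
Sorted (with $ < everything):
  sorted[0] = $uusssorqurss
  sorted[1] = orqurss$uusss
  sorted[2] = qurss$uusssor
  sorted[3] = rqurss$uussso
  sorted[4] = rss$uusssorqu
  sorted[5] = s$uusssorqurs
  sorted[6] = sorqurss$uuss
  sorted[7] = ss$uusssorqur
  sorted[8] = ssorqurss$uus
  sorted[9] = sssorqurss$uu
  sorted[10] = urss$uusssorq
  sorted[11] = usssorqurss$u
  sorted[12] = uusssorqurss$
sorted[7] = ss$uusssorqur

Answer: ss$uusssorqur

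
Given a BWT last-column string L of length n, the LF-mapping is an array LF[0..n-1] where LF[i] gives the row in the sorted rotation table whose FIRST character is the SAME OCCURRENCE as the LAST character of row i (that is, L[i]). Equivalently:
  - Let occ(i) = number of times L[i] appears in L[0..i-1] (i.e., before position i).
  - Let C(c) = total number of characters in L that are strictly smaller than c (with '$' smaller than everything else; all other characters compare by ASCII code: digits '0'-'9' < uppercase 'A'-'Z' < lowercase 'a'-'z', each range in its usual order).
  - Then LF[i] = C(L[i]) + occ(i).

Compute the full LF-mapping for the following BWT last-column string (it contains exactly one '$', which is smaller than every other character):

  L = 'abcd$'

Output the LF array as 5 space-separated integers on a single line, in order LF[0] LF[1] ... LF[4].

Answer: 1 2 3 4 0

Derivation:
Char counts: '$':1, 'a':1, 'b':1, 'c':1, 'd':1
C (first-col start): C('$')=0, C('a')=1, C('b')=2, C('c')=3, C('d')=4
L[0]='a': occ=0, LF[0]=C('a')+0=1+0=1
L[1]='b': occ=0, LF[1]=C('b')+0=2+0=2
L[2]='c': occ=0, LF[2]=C('c')+0=3+0=3
L[3]='d': occ=0, LF[3]=C('d')+0=4+0=4
L[4]='$': occ=0, LF[4]=C('$')+0=0+0=0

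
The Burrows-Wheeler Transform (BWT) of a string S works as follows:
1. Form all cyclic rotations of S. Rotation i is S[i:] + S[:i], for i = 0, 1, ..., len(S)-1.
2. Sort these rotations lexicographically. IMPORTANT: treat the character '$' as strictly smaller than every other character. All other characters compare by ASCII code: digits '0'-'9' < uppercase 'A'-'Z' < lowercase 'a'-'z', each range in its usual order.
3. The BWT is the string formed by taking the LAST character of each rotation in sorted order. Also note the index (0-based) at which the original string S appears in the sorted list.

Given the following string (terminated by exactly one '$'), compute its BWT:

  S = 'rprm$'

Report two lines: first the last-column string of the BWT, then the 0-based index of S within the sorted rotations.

All 5 rotations (rotation i = S[i:]+S[:i]):
  rot[0] = rprm$
  rot[1] = prm$r
  rot[2] = rm$rp
  rot[3] = m$rpr
  rot[4] = $rprm
Sorted (with $ < everything):
  sorted[0] = $rprm  (last char: 'm')
  sorted[1] = m$rpr  (last char: 'r')
  sorted[2] = prm$r  (last char: 'r')
  sorted[3] = rm$rp  (last char: 'p')
  sorted[4] = rprm$  (last char: '$')
Last column: mrrp$
Original string S is at sorted index 4

Answer: mrrp$
4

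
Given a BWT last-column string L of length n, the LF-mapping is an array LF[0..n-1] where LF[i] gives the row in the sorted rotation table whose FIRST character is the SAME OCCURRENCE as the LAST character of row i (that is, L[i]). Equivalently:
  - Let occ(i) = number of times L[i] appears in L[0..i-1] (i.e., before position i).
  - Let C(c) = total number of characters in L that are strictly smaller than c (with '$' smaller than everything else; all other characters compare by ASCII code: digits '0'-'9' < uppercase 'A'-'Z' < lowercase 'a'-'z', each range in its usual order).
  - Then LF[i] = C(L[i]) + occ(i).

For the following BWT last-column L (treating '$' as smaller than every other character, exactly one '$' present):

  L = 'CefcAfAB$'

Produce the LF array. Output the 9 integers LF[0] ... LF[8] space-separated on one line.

Char counts: '$':1, 'A':2, 'B':1, 'C':1, 'c':1, 'e':1, 'f':2
C (first-col start): C('$')=0, C('A')=1, C('B')=3, C('C')=4, C('c')=5, C('e')=6, C('f')=7
L[0]='C': occ=0, LF[0]=C('C')+0=4+0=4
L[1]='e': occ=0, LF[1]=C('e')+0=6+0=6
L[2]='f': occ=0, LF[2]=C('f')+0=7+0=7
L[3]='c': occ=0, LF[3]=C('c')+0=5+0=5
L[4]='A': occ=0, LF[4]=C('A')+0=1+0=1
L[5]='f': occ=1, LF[5]=C('f')+1=7+1=8
L[6]='A': occ=1, LF[6]=C('A')+1=1+1=2
L[7]='B': occ=0, LF[7]=C('B')+0=3+0=3
L[8]='$': occ=0, LF[8]=C('$')+0=0+0=0

Answer: 4 6 7 5 1 8 2 3 0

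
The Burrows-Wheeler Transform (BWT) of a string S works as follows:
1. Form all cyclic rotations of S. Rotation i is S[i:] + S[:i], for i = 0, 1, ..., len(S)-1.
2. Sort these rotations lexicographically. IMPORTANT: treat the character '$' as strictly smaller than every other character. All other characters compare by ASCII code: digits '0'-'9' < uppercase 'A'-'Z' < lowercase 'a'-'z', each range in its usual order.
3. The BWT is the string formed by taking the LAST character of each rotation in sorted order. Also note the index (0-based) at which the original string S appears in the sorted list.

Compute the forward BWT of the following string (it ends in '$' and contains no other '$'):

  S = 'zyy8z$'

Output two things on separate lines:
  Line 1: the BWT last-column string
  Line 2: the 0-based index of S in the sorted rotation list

Answer: zyyz8$
5

Derivation:
All 6 rotations (rotation i = S[i:]+S[:i]):
  rot[0] = zyy8z$
  rot[1] = yy8z$z
  rot[2] = y8z$zy
  rot[3] = 8z$zyy
  rot[4] = z$zyy8
  rot[5] = $zyy8z
Sorted (with $ < everything):
  sorted[0] = $zyy8z  (last char: 'z')
  sorted[1] = 8z$zyy  (last char: 'y')
  sorted[2] = y8z$zy  (last char: 'y')
  sorted[3] = yy8z$z  (last char: 'z')
  sorted[4] = z$zyy8  (last char: '8')
  sorted[5] = zyy8z$  (last char: '$')
Last column: zyyz8$
Original string S is at sorted index 5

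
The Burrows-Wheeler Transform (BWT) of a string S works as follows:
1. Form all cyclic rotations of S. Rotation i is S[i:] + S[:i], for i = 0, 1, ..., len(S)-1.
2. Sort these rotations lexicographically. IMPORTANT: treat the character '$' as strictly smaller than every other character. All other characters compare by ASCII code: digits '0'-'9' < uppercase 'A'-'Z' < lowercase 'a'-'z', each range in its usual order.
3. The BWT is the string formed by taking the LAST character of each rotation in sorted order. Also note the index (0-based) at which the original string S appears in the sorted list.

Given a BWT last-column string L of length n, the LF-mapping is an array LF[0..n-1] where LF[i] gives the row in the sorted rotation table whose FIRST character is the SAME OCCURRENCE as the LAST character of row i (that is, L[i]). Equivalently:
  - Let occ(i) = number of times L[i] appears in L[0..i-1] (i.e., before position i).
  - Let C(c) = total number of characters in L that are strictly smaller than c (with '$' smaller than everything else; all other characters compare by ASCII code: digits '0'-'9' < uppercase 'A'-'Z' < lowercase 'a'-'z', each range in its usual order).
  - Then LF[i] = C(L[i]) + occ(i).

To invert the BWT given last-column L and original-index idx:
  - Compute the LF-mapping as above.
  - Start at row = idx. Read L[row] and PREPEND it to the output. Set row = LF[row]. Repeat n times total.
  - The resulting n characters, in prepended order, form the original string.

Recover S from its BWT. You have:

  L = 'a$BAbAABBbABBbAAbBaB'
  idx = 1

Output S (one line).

LF mapping: 14 0 7 1 16 2 3 8 9 17 4 10 11 18 5 6 19 12 15 13
Walk LF starting at row 1, prepending L[row]:
  step 1: row=1, L[1]='$', prepend. Next row=LF[1]=0
  step 2: row=0, L[0]='a', prepend. Next row=LF[0]=14
  step 3: row=14, L[14]='A', prepend. Next row=LF[14]=5
  step 4: row=5, L[5]='A', prepend. Next row=LF[5]=2
  step 5: row=2, L[2]='B', prepend. Next row=LF[2]=7
  step 6: row=7, L[7]='B', prepend. Next row=LF[7]=8
  step 7: row=8, L[8]='B', prepend. Next row=LF[8]=9
  step 8: row=9, L[9]='b', prepend. Next row=LF[9]=17
  step 9: row=17, L[17]='B', prepend. Next row=LF[17]=12
  step 10: row=12, L[12]='B', prepend. Next row=LF[12]=11
  step 11: row=11, L[11]='B', prepend. Next row=LF[11]=10
  step 12: row=10, L[10]='A', prepend. Next row=LF[10]=4
  step 13: row=4, L[4]='b', prepend. Next row=LF[4]=16
  step 14: row=16, L[16]='b', prepend. Next row=LF[16]=19
  step 15: row=19, L[19]='B', prepend. Next row=LF[19]=13
  step 16: row=13, L[13]='b', prepend. Next row=LF[13]=18
  step 17: row=18, L[18]='a', prepend. Next row=LF[18]=15
  step 18: row=15, L[15]='A', prepend. Next row=LF[15]=6
  step 19: row=6, L[6]='A', prepend. Next row=LF[6]=3
  step 20: row=3, L[3]='A', prepend. Next row=LF[3]=1
Reversed output: AAAabBbbABBBbBBBAAa$

Answer: AAAabBbbABBBbBBBAAa$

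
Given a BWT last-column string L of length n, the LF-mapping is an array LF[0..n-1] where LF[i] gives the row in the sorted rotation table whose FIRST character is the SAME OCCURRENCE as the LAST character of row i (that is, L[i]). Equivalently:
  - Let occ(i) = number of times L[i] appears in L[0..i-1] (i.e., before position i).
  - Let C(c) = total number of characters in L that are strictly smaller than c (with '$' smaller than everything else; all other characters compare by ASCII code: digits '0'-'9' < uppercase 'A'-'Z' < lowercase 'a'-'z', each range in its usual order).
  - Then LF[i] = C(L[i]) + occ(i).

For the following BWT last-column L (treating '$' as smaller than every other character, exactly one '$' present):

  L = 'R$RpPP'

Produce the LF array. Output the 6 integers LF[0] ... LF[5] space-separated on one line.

Char counts: '$':1, 'P':2, 'R':2, 'p':1
C (first-col start): C('$')=0, C('P')=1, C('R')=3, C('p')=5
L[0]='R': occ=0, LF[0]=C('R')+0=3+0=3
L[1]='$': occ=0, LF[1]=C('$')+0=0+0=0
L[2]='R': occ=1, LF[2]=C('R')+1=3+1=4
L[3]='p': occ=0, LF[3]=C('p')+0=5+0=5
L[4]='P': occ=0, LF[4]=C('P')+0=1+0=1
L[5]='P': occ=1, LF[5]=C('P')+1=1+1=2

Answer: 3 0 4 5 1 2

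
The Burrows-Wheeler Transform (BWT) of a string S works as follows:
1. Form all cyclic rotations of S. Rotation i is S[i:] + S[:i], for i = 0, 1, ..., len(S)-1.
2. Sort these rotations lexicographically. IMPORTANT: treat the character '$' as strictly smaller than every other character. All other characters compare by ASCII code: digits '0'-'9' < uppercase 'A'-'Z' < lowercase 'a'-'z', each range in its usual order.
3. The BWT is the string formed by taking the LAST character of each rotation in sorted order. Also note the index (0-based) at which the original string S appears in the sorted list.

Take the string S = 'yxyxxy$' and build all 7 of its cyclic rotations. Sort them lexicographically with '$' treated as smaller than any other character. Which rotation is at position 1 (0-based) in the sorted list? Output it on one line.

All 7 rotations (rotation i = S[i:]+S[:i]):
  rot[0] = yxyxxy$
  rot[1] = xyxxy$y
  rot[2] = yxxy$yx
  rot[3] = xxy$yxy
  rot[4] = xy$yxyx
  rot[5] = y$yxyxx
  rot[6] = $yxyxxy
Sorted (with $ < everything):
  sorted[0] = $yxyxxy
  sorted[1] = xxy$yxy
  sorted[2] = xy$yxyx
  sorted[3] = xyxxy$y
  sorted[4] = y$yxyxx
  sorted[5] = yxxy$yx
  sorted[6] = yxyxxy$
sorted[1] = xxy$yxy

Answer: xxy$yxy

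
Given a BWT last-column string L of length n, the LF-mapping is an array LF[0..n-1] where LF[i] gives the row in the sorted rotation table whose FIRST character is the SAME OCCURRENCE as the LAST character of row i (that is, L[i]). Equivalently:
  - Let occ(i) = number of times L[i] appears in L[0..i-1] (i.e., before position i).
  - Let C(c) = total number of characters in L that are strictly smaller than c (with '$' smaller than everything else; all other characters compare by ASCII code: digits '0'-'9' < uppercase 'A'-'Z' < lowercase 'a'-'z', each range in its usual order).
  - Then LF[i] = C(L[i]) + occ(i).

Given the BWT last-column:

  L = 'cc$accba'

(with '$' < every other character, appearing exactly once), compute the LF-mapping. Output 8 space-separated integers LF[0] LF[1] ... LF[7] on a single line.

Answer: 4 5 0 1 6 7 3 2

Derivation:
Char counts: '$':1, 'a':2, 'b':1, 'c':4
C (first-col start): C('$')=0, C('a')=1, C('b')=3, C('c')=4
L[0]='c': occ=0, LF[0]=C('c')+0=4+0=4
L[1]='c': occ=1, LF[1]=C('c')+1=4+1=5
L[2]='$': occ=0, LF[2]=C('$')+0=0+0=0
L[3]='a': occ=0, LF[3]=C('a')+0=1+0=1
L[4]='c': occ=2, LF[4]=C('c')+2=4+2=6
L[5]='c': occ=3, LF[5]=C('c')+3=4+3=7
L[6]='b': occ=0, LF[6]=C('b')+0=3+0=3
L[7]='a': occ=1, LF[7]=C('a')+1=1+1=2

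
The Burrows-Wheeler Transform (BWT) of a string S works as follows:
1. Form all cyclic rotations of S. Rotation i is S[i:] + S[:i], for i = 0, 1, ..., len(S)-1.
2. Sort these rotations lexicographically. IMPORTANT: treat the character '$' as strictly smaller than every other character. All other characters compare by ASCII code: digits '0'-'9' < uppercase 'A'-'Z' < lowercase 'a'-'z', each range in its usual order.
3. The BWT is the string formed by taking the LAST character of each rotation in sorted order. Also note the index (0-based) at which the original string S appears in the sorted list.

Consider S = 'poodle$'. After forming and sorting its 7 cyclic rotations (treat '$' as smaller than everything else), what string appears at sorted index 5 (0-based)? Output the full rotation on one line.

Answer: oodle$p

Derivation:
All 7 rotations (rotation i = S[i:]+S[:i]):
  rot[0] = poodle$
  rot[1] = oodle$p
  rot[2] = odle$po
  rot[3] = dle$poo
  rot[4] = le$pood
  rot[5] = e$poodl
  rot[6] = $poodle
Sorted (with $ < everything):
  sorted[0] = $poodle
  sorted[1] = dle$poo
  sorted[2] = e$poodl
  sorted[3] = le$pood
  sorted[4] = odle$po
  sorted[5] = oodle$p
  sorted[6] = poodle$
sorted[5] = oodle$p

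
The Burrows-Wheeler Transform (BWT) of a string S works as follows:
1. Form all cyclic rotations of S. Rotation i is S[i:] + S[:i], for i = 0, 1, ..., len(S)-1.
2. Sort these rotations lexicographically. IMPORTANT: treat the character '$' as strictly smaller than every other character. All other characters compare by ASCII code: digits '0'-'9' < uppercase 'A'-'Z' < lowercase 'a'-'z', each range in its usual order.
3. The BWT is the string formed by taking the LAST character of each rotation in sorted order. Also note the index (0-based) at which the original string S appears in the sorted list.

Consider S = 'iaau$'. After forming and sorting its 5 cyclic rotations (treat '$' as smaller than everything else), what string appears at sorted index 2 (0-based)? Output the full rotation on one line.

Answer: au$ia

Derivation:
All 5 rotations (rotation i = S[i:]+S[:i]):
  rot[0] = iaau$
  rot[1] = aau$i
  rot[2] = au$ia
  rot[3] = u$iaa
  rot[4] = $iaau
Sorted (with $ < everything):
  sorted[0] = $iaau
  sorted[1] = aau$i
  sorted[2] = au$ia
  sorted[3] = iaau$
  sorted[4] = u$iaa
sorted[2] = au$ia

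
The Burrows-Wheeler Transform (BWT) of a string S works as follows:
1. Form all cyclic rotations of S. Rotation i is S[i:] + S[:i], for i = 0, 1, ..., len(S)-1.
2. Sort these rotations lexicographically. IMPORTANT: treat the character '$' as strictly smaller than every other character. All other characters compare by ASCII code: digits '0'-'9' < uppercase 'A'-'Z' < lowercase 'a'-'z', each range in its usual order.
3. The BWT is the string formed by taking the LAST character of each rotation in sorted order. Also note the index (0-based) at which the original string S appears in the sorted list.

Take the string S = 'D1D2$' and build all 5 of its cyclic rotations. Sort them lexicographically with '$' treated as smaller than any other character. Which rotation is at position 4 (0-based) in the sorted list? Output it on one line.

Answer: D2$D1

Derivation:
All 5 rotations (rotation i = S[i:]+S[:i]):
  rot[0] = D1D2$
  rot[1] = 1D2$D
  rot[2] = D2$D1
  rot[3] = 2$D1D
  rot[4] = $D1D2
Sorted (with $ < everything):
  sorted[0] = $D1D2
  sorted[1] = 1D2$D
  sorted[2] = 2$D1D
  sorted[3] = D1D2$
  sorted[4] = D2$D1
sorted[4] = D2$D1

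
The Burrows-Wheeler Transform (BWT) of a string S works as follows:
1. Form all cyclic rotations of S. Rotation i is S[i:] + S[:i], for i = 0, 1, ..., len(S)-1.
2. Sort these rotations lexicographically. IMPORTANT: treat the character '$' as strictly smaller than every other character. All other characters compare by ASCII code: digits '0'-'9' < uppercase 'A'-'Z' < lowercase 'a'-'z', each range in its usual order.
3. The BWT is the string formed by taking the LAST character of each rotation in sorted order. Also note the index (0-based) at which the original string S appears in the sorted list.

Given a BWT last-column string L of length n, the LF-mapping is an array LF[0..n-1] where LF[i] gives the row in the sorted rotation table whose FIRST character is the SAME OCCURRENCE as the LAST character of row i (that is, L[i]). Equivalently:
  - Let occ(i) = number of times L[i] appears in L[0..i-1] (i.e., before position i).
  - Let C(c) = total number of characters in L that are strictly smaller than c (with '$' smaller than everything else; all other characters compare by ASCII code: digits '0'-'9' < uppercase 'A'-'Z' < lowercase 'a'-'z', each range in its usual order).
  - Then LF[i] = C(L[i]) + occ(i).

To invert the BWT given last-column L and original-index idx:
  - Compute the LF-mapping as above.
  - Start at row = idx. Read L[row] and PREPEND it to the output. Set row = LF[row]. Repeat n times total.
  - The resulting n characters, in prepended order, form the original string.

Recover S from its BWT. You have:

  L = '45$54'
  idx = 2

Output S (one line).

LF mapping: 1 3 0 4 2
Walk LF starting at row 2, prepending L[row]:
  step 1: row=2, L[2]='$', prepend. Next row=LF[2]=0
  step 2: row=0, L[0]='4', prepend. Next row=LF[0]=1
  step 3: row=1, L[1]='5', prepend. Next row=LF[1]=3
  step 4: row=3, L[3]='5', prepend. Next row=LF[3]=4
  step 5: row=4, L[4]='4', prepend. Next row=LF[4]=2
Reversed output: 4554$

Answer: 4554$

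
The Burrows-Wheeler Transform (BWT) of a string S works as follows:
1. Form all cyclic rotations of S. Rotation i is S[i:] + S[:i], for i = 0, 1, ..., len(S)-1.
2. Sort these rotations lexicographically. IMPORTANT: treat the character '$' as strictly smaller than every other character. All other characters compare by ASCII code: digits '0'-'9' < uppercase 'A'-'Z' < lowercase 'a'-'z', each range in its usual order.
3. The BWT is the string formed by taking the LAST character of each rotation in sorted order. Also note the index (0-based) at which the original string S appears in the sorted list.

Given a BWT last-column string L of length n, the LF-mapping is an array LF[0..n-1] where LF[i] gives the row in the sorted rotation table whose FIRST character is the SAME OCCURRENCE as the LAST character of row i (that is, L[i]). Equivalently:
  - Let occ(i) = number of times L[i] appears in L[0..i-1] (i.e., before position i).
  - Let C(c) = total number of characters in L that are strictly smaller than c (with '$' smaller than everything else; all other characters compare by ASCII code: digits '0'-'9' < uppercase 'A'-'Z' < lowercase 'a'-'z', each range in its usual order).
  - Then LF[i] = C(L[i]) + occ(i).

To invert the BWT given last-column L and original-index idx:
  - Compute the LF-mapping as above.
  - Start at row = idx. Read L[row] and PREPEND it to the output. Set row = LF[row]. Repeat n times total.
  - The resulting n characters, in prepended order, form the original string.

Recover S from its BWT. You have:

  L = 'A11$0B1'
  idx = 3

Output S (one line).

Answer: 1101BA$

Derivation:
LF mapping: 5 2 3 0 1 6 4
Walk LF starting at row 3, prepending L[row]:
  step 1: row=3, L[3]='$', prepend. Next row=LF[3]=0
  step 2: row=0, L[0]='A', prepend. Next row=LF[0]=5
  step 3: row=5, L[5]='B', prepend. Next row=LF[5]=6
  step 4: row=6, L[6]='1', prepend. Next row=LF[6]=4
  step 5: row=4, L[4]='0', prepend. Next row=LF[4]=1
  step 6: row=1, L[1]='1', prepend. Next row=LF[1]=2
  step 7: row=2, L[2]='1', prepend. Next row=LF[2]=3
Reversed output: 1101BA$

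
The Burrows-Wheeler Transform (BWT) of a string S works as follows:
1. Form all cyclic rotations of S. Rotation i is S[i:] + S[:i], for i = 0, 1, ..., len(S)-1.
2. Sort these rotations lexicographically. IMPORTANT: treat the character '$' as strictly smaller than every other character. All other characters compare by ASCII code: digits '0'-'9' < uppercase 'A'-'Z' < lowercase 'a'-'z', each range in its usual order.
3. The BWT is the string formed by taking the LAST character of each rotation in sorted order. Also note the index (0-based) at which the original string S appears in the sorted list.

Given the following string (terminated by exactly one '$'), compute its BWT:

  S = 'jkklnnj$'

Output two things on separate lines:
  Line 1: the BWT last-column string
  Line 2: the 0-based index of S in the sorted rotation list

Answer: jn$jkknl
2

Derivation:
All 8 rotations (rotation i = S[i:]+S[:i]):
  rot[0] = jkklnnj$
  rot[1] = kklnnj$j
  rot[2] = klnnj$jk
  rot[3] = lnnj$jkk
  rot[4] = nnj$jkkl
  rot[5] = nj$jkkln
  rot[6] = j$jkklnn
  rot[7] = $jkklnnj
Sorted (with $ < everything):
  sorted[0] = $jkklnnj  (last char: 'j')
  sorted[1] = j$jkklnn  (last char: 'n')
  sorted[2] = jkklnnj$  (last char: '$')
  sorted[3] = kklnnj$j  (last char: 'j')
  sorted[4] = klnnj$jk  (last char: 'k')
  sorted[5] = lnnj$jkk  (last char: 'k')
  sorted[6] = nj$jkkln  (last char: 'n')
  sorted[7] = nnj$jkkl  (last char: 'l')
Last column: jn$jkknl
Original string S is at sorted index 2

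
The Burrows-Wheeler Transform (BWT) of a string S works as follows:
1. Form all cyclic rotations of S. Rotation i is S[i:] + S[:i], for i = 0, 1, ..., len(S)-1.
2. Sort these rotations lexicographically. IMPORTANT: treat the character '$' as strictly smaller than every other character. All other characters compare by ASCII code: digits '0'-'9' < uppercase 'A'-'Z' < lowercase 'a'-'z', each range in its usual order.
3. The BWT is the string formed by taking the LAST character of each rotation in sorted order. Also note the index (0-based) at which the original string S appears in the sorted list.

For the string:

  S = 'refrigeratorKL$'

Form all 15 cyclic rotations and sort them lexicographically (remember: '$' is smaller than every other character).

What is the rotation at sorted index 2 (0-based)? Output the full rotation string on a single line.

All 15 rotations (rotation i = S[i:]+S[:i]):
  rot[0] = refrigeratorKL$
  rot[1] = efrigeratorKL$r
  rot[2] = frigeratorKL$re
  rot[3] = rigeratorKL$ref
  rot[4] = igeratorKL$refr
  rot[5] = geratorKL$refri
  rot[6] = eratorKL$refrig
  rot[7] = ratorKL$refrige
  rot[8] = atorKL$refriger
  rot[9] = torKL$refrigera
  rot[10] = orKL$refrigerat
  rot[11] = rKL$refrigerato
  rot[12] = KL$refrigerator
  rot[13] = L$refrigeratorK
  rot[14] = $refrigeratorKL
Sorted (with $ < everything):
  sorted[0] = $refrigeratorKL
  sorted[1] = KL$refrigerator
  sorted[2] = L$refrigeratorK
  sorted[3] = atorKL$refriger
  sorted[4] = efrigeratorKL$r
  sorted[5] = eratorKL$refrig
  sorted[6] = frigeratorKL$re
  sorted[7] = geratorKL$refri
  sorted[8] = igeratorKL$refr
  sorted[9] = orKL$refrigerat
  sorted[10] = rKL$refrigerato
  sorted[11] = ratorKL$refrige
  sorted[12] = refrigeratorKL$
  sorted[13] = rigeratorKL$ref
  sorted[14] = torKL$refrigera
sorted[2] = L$refrigeratorK

Answer: L$refrigeratorK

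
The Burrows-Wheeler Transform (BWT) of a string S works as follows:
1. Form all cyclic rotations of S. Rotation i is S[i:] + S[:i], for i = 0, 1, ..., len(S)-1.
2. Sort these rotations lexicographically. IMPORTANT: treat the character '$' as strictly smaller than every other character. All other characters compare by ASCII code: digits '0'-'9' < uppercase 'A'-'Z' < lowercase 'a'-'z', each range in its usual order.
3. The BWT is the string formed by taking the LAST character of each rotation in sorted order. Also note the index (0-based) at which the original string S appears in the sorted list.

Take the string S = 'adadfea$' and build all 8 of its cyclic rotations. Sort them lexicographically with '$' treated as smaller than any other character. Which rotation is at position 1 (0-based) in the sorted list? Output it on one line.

All 8 rotations (rotation i = S[i:]+S[:i]):
  rot[0] = adadfea$
  rot[1] = dadfea$a
  rot[2] = adfea$ad
  rot[3] = dfea$ada
  rot[4] = fea$adad
  rot[5] = ea$adadf
  rot[6] = a$adadfe
  rot[7] = $adadfea
Sorted (with $ < everything):
  sorted[0] = $adadfea
  sorted[1] = a$adadfe
  sorted[2] = adadfea$
  sorted[3] = adfea$ad
  sorted[4] = dadfea$a
  sorted[5] = dfea$ada
  sorted[6] = ea$adadf
  sorted[7] = fea$adad
sorted[1] = a$adadfe

Answer: a$adadfe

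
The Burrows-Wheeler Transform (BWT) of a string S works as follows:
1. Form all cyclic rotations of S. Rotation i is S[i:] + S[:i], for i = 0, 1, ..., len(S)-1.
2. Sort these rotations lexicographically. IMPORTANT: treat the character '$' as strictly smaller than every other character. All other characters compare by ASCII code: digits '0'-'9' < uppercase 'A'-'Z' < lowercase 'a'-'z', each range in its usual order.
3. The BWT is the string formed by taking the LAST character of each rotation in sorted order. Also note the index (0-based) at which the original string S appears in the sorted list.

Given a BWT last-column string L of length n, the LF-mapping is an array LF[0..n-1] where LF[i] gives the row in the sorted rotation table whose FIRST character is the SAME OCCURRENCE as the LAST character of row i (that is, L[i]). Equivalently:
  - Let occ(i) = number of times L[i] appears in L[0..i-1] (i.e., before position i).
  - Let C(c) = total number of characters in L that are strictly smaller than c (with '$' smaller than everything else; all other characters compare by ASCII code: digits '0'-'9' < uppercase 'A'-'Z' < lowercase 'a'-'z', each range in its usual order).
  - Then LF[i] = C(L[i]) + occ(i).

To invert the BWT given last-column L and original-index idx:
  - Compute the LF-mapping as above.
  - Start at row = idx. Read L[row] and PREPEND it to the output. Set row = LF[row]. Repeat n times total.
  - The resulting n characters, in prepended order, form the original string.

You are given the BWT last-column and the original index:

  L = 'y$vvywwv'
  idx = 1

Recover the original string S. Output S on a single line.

Answer: vvvywwy$

Derivation:
LF mapping: 6 0 1 2 7 4 5 3
Walk LF starting at row 1, prepending L[row]:
  step 1: row=1, L[1]='$', prepend. Next row=LF[1]=0
  step 2: row=0, L[0]='y', prepend. Next row=LF[0]=6
  step 3: row=6, L[6]='w', prepend. Next row=LF[6]=5
  step 4: row=5, L[5]='w', prepend. Next row=LF[5]=4
  step 5: row=4, L[4]='y', prepend. Next row=LF[4]=7
  step 6: row=7, L[7]='v', prepend. Next row=LF[7]=3
  step 7: row=3, L[3]='v', prepend. Next row=LF[3]=2
  step 8: row=2, L[2]='v', prepend. Next row=LF[2]=1
Reversed output: vvvywwy$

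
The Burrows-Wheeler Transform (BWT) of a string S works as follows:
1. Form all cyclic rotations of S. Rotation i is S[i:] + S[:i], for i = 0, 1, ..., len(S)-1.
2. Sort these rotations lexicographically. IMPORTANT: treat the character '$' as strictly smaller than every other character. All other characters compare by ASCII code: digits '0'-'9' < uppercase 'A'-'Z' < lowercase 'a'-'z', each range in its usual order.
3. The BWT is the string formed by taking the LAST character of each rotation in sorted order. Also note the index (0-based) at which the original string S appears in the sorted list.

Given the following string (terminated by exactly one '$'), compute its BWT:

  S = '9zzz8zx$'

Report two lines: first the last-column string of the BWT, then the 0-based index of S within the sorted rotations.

Answer: xz$zz8z9
2

Derivation:
All 8 rotations (rotation i = S[i:]+S[:i]):
  rot[0] = 9zzz8zx$
  rot[1] = zzz8zx$9
  rot[2] = zz8zx$9z
  rot[3] = z8zx$9zz
  rot[4] = 8zx$9zzz
  rot[5] = zx$9zzz8
  rot[6] = x$9zzz8z
  rot[7] = $9zzz8zx
Sorted (with $ < everything):
  sorted[0] = $9zzz8zx  (last char: 'x')
  sorted[1] = 8zx$9zzz  (last char: 'z')
  sorted[2] = 9zzz8zx$  (last char: '$')
  sorted[3] = x$9zzz8z  (last char: 'z')
  sorted[4] = z8zx$9zz  (last char: 'z')
  sorted[5] = zx$9zzz8  (last char: '8')
  sorted[6] = zz8zx$9z  (last char: 'z')
  sorted[7] = zzz8zx$9  (last char: '9')
Last column: xz$zz8z9
Original string S is at sorted index 2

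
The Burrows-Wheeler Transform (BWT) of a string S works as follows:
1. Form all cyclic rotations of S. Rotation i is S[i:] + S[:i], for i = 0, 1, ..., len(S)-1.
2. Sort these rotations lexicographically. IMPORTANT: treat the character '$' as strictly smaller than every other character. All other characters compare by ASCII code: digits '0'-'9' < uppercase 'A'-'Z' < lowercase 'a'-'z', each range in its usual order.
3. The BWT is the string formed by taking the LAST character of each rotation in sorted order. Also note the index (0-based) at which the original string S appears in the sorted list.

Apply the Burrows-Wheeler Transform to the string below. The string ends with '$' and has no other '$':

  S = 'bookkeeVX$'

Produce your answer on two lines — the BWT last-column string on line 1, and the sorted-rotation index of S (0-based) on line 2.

All 10 rotations (rotation i = S[i:]+S[:i]):
  rot[0] = bookkeeVX$
  rot[1] = ookkeeVX$b
  rot[2] = okkeeVX$bo
  rot[3] = kkeeVX$boo
  rot[4] = keeVX$book
  rot[5] = eeVX$bookk
  rot[6] = eVX$bookke
  rot[7] = VX$bookkee
  rot[8] = X$bookkeeV
  rot[9] = $bookkeeVX
Sorted (with $ < everything):
  sorted[0] = $bookkeeVX  (last char: 'X')
  sorted[1] = VX$bookkee  (last char: 'e')
  sorted[2] = X$bookkeeV  (last char: 'V')
  sorted[3] = bookkeeVX$  (last char: '$')
  sorted[4] = eVX$bookke  (last char: 'e')
  sorted[5] = eeVX$bookk  (last char: 'k')
  sorted[6] = keeVX$book  (last char: 'k')
  sorted[7] = kkeeVX$boo  (last char: 'o')
  sorted[8] = okkeeVX$bo  (last char: 'o')
  sorted[9] = ookkeeVX$b  (last char: 'b')
Last column: XeV$ekkoob
Original string S is at sorted index 3

Answer: XeV$ekkoob
3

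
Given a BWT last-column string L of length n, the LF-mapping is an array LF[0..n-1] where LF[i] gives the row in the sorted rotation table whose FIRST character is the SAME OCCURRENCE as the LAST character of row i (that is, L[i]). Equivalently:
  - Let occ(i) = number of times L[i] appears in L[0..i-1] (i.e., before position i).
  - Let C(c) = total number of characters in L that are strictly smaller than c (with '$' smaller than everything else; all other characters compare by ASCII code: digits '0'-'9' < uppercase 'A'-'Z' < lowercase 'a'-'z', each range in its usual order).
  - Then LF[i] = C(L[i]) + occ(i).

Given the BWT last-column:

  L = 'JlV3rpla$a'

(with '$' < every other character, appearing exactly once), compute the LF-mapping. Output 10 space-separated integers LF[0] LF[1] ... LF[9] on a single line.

Char counts: '$':1, '3':1, 'J':1, 'V':1, 'a':2, 'l':2, 'p':1, 'r':1
C (first-col start): C('$')=0, C('3')=1, C('J')=2, C('V')=3, C('a')=4, C('l')=6, C('p')=8, C('r')=9
L[0]='J': occ=0, LF[0]=C('J')+0=2+0=2
L[1]='l': occ=0, LF[1]=C('l')+0=6+0=6
L[2]='V': occ=0, LF[2]=C('V')+0=3+0=3
L[3]='3': occ=0, LF[3]=C('3')+0=1+0=1
L[4]='r': occ=0, LF[4]=C('r')+0=9+0=9
L[5]='p': occ=0, LF[5]=C('p')+0=8+0=8
L[6]='l': occ=1, LF[6]=C('l')+1=6+1=7
L[7]='a': occ=0, LF[7]=C('a')+0=4+0=4
L[8]='$': occ=0, LF[8]=C('$')+0=0+0=0
L[9]='a': occ=1, LF[9]=C('a')+1=4+1=5

Answer: 2 6 3 1 9 8 7 4 0 5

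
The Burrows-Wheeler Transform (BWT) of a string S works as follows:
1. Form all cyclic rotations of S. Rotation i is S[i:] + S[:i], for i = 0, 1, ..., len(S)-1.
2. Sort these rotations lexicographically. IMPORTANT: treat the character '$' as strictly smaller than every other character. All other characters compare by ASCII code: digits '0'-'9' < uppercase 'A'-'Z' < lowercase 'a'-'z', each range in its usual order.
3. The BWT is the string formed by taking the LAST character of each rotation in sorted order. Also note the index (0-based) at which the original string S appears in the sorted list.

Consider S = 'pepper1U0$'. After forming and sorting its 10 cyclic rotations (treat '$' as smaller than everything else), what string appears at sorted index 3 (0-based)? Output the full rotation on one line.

All 10 rotations (rotation i = S[i:]+S[:i]):
  rot[0] = pepper1U0$
  rot[1] = epper1U0$p
  rot[2] = pper1U0$pe
  rot[3] = per1U0$pep
  rot[4] = er1U0$pepp
  rot[5] = r1U0$peppe
  rot[6] = 1U0$pepper
  rot[7] = U0$pepper1
  rot[8] = 0$pepper1U
  rot[9] = $pepper1U0
Sorted (with $ < everything):
  sorted[0] = $pepper1U0
  sorted[1] = 0$pepper1U
  sorted[2] = 1U0$pepper
  sorted[3] = U0$pepper1
  sorted[4] = epper1U0$p
  sorted[5] = er1U0$pepp
  sorted[6] = pepper1U0$
  sorted[7] = per1U0$pep
  sorted[8] = pper1U0$pe
  sorted[9] = r1U0$peppe
sorted[3] = U0$pepper1

Answer: U0$pepper1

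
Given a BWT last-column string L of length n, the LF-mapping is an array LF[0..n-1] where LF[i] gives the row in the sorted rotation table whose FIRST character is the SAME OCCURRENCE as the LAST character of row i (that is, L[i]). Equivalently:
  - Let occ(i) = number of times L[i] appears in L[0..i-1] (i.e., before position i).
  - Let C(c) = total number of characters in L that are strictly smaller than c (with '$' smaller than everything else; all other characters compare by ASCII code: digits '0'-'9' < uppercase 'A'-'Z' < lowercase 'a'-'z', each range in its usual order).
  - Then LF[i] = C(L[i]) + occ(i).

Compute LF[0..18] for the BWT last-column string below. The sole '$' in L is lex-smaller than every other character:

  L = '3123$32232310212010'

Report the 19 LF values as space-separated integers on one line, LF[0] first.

Answer: 14 4 8 15 0 16 9 10 17 11 18 5 1 12 6 13 2 7 3

Derivation:
Char counts: '$':1, '0':3, '1':4, '2':6, '3':5
C (first-col start): C('$')=0, C('0')=1, C('1')=4, C('2')=8, C('3')=14
L[0]='3': occ=0, LF[0]=C('3')+0=14+0=14
L[1]='1': occ=0, LF[1]=C('1')+0=4+0=4
L[2]='2': occ=0, LF[2]=C('2')+0=8+0=8
L[3]='3': occ=1, LF[3]=C('3')+1=14+1=15
L[4]='$': occ=0, LF[4]=C('$')+0=0+0=0
L[5]='3': occ=2, LF[5]=C('3')+2=14+2=16
L[6]='2': occ=1, LF[6]=C('2')+1=8+1=9
L[7]='2': occ=2, LF[7]=C('2')+2=8+2=10
L[8]='3': occ=3, LF[8]=C('3')+3=14+3=17
L[9]='2': occ=3, LF[9]=C('2')+3=8+3=11
L[10]='3': occ=4, LF[10]=C('3')+4=14+4=18
L[11]='1': occ=1, LF[11]=C('1')+1=4+1=5
L[12]='0': occ=0, LF[12]=C('0')+0=1+0=1
L[13]='2': occ=4, LF[13]=C('2')+4=8+4=12
L[14]='1': occ=2, LF[14]=C('1')+2=4+2=6
L[15]='2': occ=5, LF[15]=C('2')+5=8+5=13
L[16]='0': occ=1, LF[16]=C('0')+1=1+1=2
L[17]='1': occ=3, LF[17]=C('1')+3=4+3=7
L[18]='0': occ=2, LF[18]=C('0')+2=1+2=3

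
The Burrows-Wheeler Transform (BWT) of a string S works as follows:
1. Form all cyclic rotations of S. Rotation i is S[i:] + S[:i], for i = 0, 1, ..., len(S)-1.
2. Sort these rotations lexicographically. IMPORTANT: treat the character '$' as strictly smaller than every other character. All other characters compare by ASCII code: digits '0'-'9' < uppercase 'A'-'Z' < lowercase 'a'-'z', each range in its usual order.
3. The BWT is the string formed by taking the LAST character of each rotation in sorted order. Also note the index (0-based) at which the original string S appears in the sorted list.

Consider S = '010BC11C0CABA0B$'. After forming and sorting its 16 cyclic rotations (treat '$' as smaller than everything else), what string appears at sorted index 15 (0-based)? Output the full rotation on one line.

Answer: CABA0B$010BC11C0

Derivation:
All 16 rotations (rotation i = S[i:]+S[:i]):
  rot[0] = 010BC11C0CABA0B$
  rot[1] = 10BC11C0CABA0B$0
  rot[2] = 0BC11C0CABA0B$01
  rot[3] = BC11C0CABA0B$010
  rot[4] = C11C0CABA0B$010B
  rot[5] = 11C0CABA0B$010BC
  rot[6] = 1C0CABA0B$010BC1
  rot[7] = C0CABA0B$010BC11
  rot[8] = 0CABA0B$010BC11C
  rot[9] = CABA0B$010BC11C0
  rot[10] = ABA0B$010BC11C0C
  rot[11] = BA0B$010BC11C0CA
  rot[12] = A0B$010BC11C0CAB
  rot[13] = 0B$010BC11C0CABA
  rot[14] = B$010BC11C0CABA0
  rot[15] = $010BC11C0CABA0B
Sorted (with $ < everything):
  sorted[0] = $010BC11C0CABA0B
  sorted[1] = 010BC11C0CABA0B$
  sorted[2] = 0B$010BC11C0CABA
  sorted[3] = 0BC11C0CABA0B$01
  sorted[4] = 0CABA0B$010BC11C
  sorted[5] = 10BC11C0CABA0B$0
  sorted[6] = 11C0CABA0B$010BC
  sorted[7] = 1C0CABA0B$010BC1
  sorted[8] = A0B$010BC11C0CAB
  sorted[9] = ABA0B$010BC11C0C
  sorted[10] = B$010BC11C0CABA0
  sorted[11] = BA0B$010BC11C0CA
  sorted[12] = BC11C0CABA0B$010
  sorted[13] = C0CABA0B$010BC11
  sorted[14] = C11C0CABA0B$010B
  sorted[15] = CABA0B$010BC11C0
sorted[15] = CABA0B$010BC11C0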